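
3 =3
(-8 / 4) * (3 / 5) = -6 / 5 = -1.20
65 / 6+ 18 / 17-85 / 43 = 43489 / 4386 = 9.92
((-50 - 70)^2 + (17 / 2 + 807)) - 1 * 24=30383 / 2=15191.50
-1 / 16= -0.06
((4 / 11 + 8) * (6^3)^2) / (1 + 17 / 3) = 3219264 / 55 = 58532.07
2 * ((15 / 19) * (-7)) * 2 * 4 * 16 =-26880 / 19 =-1414.74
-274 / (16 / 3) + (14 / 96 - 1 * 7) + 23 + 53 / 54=-14795 / 432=-34.25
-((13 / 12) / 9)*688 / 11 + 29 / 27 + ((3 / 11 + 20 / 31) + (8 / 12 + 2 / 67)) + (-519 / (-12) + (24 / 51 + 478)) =2409070193 / 4660788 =516.88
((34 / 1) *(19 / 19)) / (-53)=-0.64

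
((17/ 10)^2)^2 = 83521/ 10000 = 8.35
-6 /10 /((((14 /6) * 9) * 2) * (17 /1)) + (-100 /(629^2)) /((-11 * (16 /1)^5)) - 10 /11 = -36333774830741 /39930242007040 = -0.91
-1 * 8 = -8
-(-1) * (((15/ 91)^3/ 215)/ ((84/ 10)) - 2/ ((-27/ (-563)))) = -510809579117/ 12248543034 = -41.70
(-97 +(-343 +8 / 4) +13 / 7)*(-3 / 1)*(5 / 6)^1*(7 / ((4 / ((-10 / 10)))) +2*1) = 15265 / 56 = 272.59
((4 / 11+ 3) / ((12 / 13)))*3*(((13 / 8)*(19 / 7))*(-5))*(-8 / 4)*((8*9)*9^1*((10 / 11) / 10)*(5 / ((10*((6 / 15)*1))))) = 240584175 / 6776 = 35505.34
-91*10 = -910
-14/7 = -2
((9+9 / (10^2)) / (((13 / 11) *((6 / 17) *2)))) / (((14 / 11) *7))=623271 / 509600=1.22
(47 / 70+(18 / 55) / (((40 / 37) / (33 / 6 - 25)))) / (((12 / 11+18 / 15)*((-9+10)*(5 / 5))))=-80569 / 35280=-2.28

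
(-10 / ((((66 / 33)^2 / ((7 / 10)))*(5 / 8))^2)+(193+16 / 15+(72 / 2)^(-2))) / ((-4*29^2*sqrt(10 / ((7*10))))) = -31311917*sqrt(7) / 544968000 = -0.15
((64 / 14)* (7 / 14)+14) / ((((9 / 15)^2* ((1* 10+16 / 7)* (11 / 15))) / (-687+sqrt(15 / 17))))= -1631625 / 473+2375* sqrt(255) / 8041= -3444.81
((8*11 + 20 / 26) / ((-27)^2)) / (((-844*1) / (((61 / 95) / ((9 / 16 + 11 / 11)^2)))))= -4505216 / 118729040625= -0.00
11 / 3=3.67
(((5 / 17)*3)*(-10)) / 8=-75 / 68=-1.10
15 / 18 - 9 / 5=-29 / 30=-0.97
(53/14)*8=212/7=30.29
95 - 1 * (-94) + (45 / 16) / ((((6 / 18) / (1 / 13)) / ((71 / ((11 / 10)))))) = 264141 / 1144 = 230.89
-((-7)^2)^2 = -2401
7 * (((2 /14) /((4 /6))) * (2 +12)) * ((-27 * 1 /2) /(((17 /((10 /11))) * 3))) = -945 /187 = -5.05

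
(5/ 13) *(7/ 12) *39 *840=7350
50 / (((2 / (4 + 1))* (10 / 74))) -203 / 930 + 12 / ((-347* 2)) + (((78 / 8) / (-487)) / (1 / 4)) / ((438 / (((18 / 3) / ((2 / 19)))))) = 5304695641312 / 5736331605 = 924.75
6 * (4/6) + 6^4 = 1300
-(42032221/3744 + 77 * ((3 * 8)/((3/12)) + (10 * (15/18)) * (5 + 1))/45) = -214837777/18720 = -11476.38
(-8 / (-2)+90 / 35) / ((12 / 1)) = 23 / 42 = 0.55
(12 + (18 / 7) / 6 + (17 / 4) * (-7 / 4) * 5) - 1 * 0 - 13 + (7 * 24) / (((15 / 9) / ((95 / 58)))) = 413615 / 3248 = 127.34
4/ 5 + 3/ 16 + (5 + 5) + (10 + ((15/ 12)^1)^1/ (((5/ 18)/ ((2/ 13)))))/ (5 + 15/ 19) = 29365/ 2288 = 12.83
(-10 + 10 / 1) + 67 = 67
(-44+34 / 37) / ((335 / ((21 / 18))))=-0.15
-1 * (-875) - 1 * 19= 856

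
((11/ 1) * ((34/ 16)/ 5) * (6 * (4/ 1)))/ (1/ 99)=55539/ 5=11107.80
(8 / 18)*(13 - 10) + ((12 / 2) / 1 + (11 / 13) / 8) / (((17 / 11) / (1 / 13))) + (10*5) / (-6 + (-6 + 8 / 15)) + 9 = 18610237 / 2964936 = 6.28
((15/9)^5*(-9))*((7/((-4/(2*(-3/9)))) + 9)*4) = -381250/81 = -4706.79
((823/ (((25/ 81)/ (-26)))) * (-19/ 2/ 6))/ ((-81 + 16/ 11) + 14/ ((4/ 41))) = 20124819/ 11725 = 1716.40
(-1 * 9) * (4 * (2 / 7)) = -72 / 7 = -10.29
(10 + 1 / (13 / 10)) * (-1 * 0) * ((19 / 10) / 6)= 0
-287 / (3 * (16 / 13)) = -3731 / 48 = -77.73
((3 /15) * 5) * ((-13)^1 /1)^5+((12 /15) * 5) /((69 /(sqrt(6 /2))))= -371293+4 * sqrt(3) /69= -371292.90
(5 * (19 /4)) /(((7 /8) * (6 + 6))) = 95 /42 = 2.26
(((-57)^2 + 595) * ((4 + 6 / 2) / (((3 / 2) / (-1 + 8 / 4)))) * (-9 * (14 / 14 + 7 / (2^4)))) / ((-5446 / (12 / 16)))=198927 / 6224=31.96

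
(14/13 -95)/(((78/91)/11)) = -31339/26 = -1205.35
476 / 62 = 238 / 31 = 7.68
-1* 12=-12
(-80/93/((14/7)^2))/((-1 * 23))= 20/2139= 0.01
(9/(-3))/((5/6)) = -18/5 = -3.60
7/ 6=1.17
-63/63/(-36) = 1/36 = 0.03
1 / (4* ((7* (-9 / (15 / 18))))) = -5 / 1512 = -0.00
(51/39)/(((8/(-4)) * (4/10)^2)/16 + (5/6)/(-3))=-3825/871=-4.39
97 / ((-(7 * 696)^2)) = -97 / 23736384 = -0.00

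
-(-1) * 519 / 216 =173 / 72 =2.40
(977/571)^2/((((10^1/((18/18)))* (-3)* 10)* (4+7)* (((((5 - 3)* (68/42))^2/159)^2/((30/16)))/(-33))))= 14079324210675507/1115392833986560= 12.62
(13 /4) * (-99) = -1287 /4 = -321.75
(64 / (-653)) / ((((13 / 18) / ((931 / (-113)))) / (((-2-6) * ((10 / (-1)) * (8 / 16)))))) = 44.72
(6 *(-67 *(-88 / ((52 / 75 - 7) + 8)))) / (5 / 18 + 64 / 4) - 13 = 47273857 / 37211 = 1270.43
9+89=98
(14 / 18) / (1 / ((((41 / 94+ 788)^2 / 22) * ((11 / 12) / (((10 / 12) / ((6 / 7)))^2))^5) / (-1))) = -16411406705925773832576 / 870518729130859375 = -18852.45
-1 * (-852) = 852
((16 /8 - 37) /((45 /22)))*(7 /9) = -1078 /81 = -13.31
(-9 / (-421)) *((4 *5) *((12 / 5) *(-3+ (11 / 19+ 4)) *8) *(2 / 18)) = 11520 / 7999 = 1.44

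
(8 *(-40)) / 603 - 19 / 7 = -13697 / 4221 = -3.24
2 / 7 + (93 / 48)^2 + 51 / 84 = 8327 / 1792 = 4.65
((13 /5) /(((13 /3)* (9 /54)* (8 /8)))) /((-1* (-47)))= 0.08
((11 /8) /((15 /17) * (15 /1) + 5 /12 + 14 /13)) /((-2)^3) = -663 /56816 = -0.01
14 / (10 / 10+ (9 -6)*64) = 0.07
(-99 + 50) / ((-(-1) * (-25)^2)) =-49 / 625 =-0.08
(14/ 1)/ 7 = 2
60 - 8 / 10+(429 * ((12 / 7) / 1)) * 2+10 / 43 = 2303086 / 1505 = 1530.29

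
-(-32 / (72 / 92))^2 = -135424 / 81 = -1671.90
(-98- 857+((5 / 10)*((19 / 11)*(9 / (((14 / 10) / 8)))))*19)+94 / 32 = -133261 / 1232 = -108.17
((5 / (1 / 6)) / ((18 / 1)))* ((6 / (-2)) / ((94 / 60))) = -150 / 47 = -3.19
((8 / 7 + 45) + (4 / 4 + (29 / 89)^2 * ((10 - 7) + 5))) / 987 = 2661026 / 54726189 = 0.05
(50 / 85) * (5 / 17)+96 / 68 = 458 / 289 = 1.58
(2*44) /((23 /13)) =1144 /23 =49.74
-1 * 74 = -74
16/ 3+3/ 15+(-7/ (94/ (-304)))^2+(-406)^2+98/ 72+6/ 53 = 3484678661077/ 21073860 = 165355.50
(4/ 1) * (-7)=-28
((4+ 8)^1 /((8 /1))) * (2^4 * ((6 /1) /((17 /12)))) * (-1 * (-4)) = 6912 /17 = 406.59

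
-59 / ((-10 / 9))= 531 / 10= 53.10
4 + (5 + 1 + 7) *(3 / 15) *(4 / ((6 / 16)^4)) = 214612 / 405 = 529.91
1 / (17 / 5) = 5 / 17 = 0.29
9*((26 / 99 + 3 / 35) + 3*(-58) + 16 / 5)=-118123 / 77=-1534.06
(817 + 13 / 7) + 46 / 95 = 544862 / 665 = 819.34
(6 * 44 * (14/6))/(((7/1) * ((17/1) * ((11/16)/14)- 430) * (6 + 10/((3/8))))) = -4224/672931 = -0.01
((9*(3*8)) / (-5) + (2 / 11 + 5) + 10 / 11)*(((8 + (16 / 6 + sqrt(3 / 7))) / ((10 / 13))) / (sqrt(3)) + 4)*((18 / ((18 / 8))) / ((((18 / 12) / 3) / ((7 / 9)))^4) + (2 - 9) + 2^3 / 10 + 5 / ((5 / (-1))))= -552074890432*sqrt(3) / 81192375 - 10616824816 / 1804275 - 17252340326*sqrt(7) / 63149625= -18384.31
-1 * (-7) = 7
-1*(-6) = 6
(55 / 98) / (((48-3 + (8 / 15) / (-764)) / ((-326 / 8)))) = -25684725 / 50537816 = -0.51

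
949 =949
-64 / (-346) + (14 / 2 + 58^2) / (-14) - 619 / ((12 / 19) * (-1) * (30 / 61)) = 763904531 / 435960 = 1752.24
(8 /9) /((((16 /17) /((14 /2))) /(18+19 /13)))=30107 /234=128.66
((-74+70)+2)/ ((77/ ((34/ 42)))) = -34/ 1617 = -0.02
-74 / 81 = -0.91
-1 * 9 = -9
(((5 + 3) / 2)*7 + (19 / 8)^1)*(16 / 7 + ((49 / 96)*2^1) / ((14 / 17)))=191889 / 1792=107.08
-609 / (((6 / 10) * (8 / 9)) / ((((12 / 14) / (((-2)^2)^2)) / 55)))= -783 / 704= -1.11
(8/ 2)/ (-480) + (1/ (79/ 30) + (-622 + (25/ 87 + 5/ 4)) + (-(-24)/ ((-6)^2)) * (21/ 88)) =-1874749181/ 3024120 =-619.93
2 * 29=58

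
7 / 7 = 1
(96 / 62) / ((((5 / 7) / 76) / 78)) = 12850.37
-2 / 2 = -1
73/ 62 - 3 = -113/ 62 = -1.82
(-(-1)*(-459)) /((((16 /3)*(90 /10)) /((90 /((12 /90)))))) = -103275 /16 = -6454.69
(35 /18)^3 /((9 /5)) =4.08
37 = 37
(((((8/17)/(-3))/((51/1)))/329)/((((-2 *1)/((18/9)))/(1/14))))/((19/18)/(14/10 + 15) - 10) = -656/9760540055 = -0.00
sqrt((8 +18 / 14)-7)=4* sqrt(7) / 7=1.51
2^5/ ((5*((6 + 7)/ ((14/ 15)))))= 448/ 975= 0.46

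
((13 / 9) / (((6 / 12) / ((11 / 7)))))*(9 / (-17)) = -286 / 119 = -2.40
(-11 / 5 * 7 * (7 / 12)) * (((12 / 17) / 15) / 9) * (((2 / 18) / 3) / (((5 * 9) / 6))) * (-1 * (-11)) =-11858 / 4647375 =-0.00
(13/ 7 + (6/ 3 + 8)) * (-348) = -28884/ 7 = -4126.29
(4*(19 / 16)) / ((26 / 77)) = 1463 / 104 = 14.07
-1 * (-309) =309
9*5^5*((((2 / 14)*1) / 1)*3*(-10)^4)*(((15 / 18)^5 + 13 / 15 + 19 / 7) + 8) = 1444358967.55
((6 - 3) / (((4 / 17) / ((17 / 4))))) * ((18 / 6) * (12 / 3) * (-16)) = -10404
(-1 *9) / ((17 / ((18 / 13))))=-162 / 221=-0.73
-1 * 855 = -855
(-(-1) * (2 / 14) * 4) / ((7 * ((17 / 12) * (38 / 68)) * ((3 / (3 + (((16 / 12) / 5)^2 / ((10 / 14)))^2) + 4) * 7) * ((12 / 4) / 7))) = 121901408 / 17721166981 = 0.01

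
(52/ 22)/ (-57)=-26/ 627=-0.04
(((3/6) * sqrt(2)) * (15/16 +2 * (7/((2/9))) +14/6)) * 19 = 60439 * sqrt(2)/96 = 890.35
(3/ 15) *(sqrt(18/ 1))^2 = 18/ 5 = 3.60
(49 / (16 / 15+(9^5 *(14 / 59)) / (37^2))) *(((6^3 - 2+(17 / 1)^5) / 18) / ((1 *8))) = 9367211970515 / 219082016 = 42756.64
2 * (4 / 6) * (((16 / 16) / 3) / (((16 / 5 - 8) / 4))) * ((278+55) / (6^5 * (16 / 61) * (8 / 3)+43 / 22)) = -99308 / 4381017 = -0.02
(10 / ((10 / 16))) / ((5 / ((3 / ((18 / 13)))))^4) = 28561 / 50625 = 0.56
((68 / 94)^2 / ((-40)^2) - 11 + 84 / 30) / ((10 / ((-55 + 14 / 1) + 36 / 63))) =292914339 / 8836000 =33.15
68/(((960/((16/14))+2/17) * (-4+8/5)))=-0.03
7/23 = 0.30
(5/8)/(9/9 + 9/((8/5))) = 5/53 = 0.09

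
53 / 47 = 1.13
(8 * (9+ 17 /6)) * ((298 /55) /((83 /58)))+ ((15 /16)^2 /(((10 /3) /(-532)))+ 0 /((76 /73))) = 382414243 /1752960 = 218.15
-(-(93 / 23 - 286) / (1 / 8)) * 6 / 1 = -311280 / 23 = -13533.91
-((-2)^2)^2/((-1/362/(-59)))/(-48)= 21358/3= 7119.33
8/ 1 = 8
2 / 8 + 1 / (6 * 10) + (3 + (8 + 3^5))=3814 / 15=254.27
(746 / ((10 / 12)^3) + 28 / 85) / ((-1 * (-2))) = 1370006 / 2125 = 644.71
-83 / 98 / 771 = -83 / 75558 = -0.00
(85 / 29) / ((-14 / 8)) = -1.67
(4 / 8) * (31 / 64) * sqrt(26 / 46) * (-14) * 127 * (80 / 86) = -137795 * sqrt(299) / 7912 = -301.15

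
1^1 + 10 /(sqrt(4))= 6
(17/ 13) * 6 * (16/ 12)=136/ 13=10.46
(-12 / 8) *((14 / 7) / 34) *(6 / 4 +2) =-21 / 68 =-0.31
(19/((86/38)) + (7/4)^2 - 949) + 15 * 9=-552149/688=-802.54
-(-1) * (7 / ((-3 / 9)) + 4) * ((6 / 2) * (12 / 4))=-153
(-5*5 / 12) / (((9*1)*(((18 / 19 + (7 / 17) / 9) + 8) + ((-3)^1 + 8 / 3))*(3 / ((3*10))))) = -40375 / 151044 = -0.27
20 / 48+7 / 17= 0.83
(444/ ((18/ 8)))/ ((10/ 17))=5032/ 15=335.47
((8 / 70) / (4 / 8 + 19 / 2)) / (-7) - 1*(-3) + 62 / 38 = 4.63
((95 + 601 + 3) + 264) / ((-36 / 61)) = -6527 / 4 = -1631.75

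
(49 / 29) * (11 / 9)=539 / 261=2.07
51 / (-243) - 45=-3662 / 81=-45.21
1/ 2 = 0.50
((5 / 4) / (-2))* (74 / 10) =-37 / 8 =-4.62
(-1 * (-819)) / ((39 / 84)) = 1764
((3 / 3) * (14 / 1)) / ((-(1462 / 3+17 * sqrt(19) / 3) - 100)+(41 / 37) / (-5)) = -422290435 / 17691452529+4072775 * sqrt(19) / 17691452529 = -0.02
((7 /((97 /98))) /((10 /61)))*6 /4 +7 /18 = 284158 /4365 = 65.10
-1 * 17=-17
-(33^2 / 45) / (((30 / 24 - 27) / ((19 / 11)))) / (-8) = -209 / 1030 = -0.20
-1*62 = -62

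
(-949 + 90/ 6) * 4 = -3736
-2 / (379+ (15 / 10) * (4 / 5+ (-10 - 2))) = -10 / 1811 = -0.01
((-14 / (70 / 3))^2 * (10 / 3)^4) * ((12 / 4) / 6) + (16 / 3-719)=-6223 / 9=-691.44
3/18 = 1/6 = 0.17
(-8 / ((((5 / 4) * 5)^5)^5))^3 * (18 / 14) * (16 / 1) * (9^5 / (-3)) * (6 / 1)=12427230266316358044049351538937186627983495145147334656 / 4904544625136859748233053541514706459480916796567805201149738993614268789400512105203233659267425537109375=0.00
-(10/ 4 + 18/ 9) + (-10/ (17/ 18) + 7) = -275/ 34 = -8.09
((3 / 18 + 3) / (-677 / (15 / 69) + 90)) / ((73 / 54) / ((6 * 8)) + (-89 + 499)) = -0.00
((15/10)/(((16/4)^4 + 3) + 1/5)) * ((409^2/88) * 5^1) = 4182025/76032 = 55.00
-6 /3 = -2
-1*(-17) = 17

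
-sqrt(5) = -2.24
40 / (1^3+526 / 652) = 13040 / 589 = 22.14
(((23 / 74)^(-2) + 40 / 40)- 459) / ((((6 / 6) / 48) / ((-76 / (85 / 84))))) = 1613809.32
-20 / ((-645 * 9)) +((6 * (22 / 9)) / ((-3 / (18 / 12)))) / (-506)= 479 / 26703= 0.02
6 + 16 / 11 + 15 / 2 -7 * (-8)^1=1561 / 22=70.95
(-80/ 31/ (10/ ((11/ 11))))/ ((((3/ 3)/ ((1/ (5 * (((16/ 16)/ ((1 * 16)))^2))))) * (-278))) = 1024/ 21545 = 0.05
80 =80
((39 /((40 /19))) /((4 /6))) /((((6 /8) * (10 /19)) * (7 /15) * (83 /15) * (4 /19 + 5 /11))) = 26482599 /646072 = 40.99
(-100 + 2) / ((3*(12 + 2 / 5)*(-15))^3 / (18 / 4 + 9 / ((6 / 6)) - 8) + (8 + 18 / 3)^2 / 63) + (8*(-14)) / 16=-10945684127 / 1563669854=-7.00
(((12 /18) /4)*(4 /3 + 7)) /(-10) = -5 /36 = -0.14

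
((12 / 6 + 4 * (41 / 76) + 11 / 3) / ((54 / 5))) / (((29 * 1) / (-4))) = -4460 / 44631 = -0.10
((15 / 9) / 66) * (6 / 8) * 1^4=5 / 264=0.02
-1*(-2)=2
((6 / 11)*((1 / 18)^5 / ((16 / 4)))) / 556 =1 / 7704398592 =0.00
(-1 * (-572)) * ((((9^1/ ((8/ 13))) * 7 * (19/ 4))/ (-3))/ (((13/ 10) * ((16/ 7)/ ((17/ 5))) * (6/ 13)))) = -29422393/ 128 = -229862.45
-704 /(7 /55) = -38720 /7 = -5531.43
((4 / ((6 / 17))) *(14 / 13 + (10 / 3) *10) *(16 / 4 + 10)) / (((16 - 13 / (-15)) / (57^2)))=314459880 / 299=1051705.28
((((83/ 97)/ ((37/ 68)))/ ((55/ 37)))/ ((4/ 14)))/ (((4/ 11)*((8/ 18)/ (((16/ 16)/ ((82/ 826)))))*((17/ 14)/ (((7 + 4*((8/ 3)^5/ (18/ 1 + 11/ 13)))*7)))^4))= 9706386068613208996111451238626/ 23655654131223403125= 410319918222.07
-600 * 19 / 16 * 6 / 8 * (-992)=530100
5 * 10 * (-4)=-200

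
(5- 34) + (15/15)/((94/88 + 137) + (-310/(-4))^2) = -3920053/135175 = -29.00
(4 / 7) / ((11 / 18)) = 72 / 77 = 0.94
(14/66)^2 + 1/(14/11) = 0.83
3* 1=3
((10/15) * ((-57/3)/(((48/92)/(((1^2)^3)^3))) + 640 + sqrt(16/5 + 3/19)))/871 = 2 * sqrt(30305)/248235 + 7243/15678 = 0.46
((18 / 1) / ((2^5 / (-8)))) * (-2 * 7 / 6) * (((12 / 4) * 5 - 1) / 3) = 49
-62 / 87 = -0.71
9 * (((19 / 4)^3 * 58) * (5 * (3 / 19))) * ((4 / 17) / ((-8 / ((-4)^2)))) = -1413315 / 68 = -20784.04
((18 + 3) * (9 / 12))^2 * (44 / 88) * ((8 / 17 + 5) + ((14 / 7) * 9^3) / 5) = 100221219 / 2720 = 36846.04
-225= -225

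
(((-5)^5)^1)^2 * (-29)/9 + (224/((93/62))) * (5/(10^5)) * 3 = -177001952999/5625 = -31467013.87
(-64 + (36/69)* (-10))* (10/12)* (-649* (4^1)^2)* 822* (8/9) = 90591677440/207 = 437640953.82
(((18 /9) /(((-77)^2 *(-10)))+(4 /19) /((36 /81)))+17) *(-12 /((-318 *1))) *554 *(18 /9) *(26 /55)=567063643536 /1641888325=345.37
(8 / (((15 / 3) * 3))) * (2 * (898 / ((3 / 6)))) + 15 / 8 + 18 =1935.61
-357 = -357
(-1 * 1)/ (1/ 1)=-1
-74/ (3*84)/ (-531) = 37/ 66906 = 0.00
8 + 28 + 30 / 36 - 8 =173 / 6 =28.83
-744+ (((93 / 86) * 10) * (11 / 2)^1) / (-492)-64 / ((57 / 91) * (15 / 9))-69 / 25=-5414362299 / 6699400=-808.19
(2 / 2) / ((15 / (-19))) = -19 / 15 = -1.27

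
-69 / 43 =-1.60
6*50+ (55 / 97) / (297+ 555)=24793255 / 82644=300.00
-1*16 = -16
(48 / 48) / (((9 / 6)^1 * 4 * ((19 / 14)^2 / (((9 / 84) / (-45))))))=-7 / 32490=-0.00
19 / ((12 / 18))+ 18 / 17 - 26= 3.56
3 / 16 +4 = 67 / 16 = 4.19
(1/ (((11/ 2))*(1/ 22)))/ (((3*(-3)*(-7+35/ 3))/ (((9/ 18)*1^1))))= -1/ 21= -0.05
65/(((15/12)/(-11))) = -572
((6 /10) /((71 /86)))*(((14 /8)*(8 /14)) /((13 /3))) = 774 /4615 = 0.17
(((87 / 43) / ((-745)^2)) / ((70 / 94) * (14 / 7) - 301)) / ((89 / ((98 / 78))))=-9541 / 55529841086525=-0.00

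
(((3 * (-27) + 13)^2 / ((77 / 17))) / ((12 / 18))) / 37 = 117912 / 2849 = 41.39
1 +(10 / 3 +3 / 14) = 4.55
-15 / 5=-3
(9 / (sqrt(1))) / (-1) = -9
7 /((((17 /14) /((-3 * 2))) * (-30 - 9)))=196 /221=0.89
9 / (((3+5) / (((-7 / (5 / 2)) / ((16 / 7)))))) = -441 / 320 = -1.38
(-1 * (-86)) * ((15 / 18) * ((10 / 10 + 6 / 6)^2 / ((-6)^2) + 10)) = 19565 / 27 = 724.63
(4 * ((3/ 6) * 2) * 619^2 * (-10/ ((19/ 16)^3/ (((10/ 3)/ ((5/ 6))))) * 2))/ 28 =-125554196480/ 48013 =-2615004.20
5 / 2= 2.50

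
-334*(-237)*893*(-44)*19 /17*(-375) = 22160717469000 /17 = 1303571615823.53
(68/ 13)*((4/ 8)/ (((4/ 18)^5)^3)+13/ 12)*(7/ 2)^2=514521939281950187/ 2555904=201307224090.56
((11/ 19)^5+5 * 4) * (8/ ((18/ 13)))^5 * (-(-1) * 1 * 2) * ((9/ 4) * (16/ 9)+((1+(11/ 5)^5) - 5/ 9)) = 59482080787587872966656/ 4112189152059375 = 14464821.19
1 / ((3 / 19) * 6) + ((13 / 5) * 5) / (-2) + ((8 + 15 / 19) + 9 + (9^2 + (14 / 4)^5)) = 3384781 / 5472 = 618.56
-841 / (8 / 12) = -2523 / 2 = -1261.50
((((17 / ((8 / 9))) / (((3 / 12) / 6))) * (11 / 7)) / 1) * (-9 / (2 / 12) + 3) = -257499 / 7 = -36785.57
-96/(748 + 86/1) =-0.12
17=17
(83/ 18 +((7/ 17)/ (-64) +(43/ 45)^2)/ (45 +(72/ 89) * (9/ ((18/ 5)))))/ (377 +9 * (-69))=-42694032793/ 2249775648000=-0.02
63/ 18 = 7/ 2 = 3.50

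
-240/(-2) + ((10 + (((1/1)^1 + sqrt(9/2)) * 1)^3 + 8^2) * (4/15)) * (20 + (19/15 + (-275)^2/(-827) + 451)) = 4724093 * sqrt(2)/4135 + 564885974/62025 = 10723.08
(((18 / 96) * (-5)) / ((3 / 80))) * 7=-175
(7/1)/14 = 1/2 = 0.50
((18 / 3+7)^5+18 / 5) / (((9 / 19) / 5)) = 35273177 / 9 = 3919241.89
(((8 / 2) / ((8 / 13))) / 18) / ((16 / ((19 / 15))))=247 / 8640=0.03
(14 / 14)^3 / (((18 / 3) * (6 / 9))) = 0.25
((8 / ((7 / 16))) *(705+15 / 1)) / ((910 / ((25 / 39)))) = 9.27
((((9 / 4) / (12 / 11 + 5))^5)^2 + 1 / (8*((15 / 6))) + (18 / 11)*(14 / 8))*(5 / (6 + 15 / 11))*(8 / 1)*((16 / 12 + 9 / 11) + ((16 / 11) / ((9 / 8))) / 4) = 75044542694068174792953179995 / 1915923510683313774202847232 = 39.17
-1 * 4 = -4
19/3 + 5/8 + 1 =191/24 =7.96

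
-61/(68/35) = -2135/68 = -31.40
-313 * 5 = -1565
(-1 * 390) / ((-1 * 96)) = 4.06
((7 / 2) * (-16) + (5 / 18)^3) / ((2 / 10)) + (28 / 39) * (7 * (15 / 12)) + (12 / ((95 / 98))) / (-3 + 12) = -1960780501 / 7202520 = -272.24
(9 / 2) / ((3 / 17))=51 / 2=25.50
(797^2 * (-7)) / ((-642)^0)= -4446463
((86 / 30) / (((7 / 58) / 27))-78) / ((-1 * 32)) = -17.60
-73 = -73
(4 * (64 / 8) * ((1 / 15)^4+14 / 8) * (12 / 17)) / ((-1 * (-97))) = 0.41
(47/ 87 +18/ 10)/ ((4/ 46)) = 11707/ 435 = 26.91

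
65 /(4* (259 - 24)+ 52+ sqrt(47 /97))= 6254560 /95454161 - 65* sqrt(4559) /95454161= 0.07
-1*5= -5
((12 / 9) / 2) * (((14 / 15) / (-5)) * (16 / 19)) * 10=-896 / 855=-1.05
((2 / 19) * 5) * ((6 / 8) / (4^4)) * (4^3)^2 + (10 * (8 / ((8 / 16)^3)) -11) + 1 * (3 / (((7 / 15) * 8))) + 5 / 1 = 641.12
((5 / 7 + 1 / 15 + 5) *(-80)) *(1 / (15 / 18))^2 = -116544 / 175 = -665.97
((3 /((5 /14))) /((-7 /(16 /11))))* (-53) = 92.51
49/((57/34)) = 1666/57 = 29.23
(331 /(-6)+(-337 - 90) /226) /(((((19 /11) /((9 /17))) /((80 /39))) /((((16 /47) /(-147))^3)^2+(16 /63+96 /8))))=-1193983587814999167504657116800 /2716200803006074293761653893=-439.58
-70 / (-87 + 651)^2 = -35 / 159048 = -0.00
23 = 23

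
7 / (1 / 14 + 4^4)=98 / 3585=0.03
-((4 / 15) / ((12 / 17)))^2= -289 / 2025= -0.14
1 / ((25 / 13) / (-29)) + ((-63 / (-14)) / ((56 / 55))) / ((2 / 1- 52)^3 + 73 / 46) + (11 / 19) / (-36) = -20780296348729 / 1376532523800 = -15.10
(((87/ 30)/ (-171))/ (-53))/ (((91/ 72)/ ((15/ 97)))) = 348/ 8888789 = 0.00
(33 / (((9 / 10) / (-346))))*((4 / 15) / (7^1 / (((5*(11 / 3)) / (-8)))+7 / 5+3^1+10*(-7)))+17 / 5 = 559433 / 10620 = 52.68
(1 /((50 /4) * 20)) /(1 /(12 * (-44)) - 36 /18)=-264 /132125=-0.00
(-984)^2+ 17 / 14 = 13555601 / 14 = 968257.21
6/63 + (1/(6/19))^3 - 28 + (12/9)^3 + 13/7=1357/168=8.08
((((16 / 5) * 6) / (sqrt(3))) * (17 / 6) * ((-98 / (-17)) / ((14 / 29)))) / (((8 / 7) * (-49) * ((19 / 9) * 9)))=-58 * sqrt(3) / 285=-0.35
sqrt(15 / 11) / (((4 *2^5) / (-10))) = -5 *sqrt(165) / 704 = -0.09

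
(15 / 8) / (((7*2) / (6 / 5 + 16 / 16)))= 33 / 112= 0.29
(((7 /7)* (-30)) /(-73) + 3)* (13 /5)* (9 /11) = 29133 /4015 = 7.26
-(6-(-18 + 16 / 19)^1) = -440 / 19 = -23.16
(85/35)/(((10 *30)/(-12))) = -17/175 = -0.10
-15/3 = -5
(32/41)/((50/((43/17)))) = 688/17425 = 0.04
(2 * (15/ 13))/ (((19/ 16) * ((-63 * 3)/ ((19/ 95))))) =-0.00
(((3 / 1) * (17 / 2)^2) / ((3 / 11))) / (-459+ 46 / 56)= -22253 / 12829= -1.73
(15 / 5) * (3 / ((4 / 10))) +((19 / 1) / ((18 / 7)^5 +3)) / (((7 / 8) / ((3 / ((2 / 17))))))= 2076707 / 76078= 27.30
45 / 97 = 0.46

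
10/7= 1.43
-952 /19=-50.11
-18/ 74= -9/ 37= -0.24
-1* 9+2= -7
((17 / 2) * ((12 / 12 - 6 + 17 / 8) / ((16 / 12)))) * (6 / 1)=-3519 / 32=-109.97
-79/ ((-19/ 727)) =57433/ 19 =3022.79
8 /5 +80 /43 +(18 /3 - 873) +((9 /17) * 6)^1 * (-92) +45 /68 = -16887753 /14620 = -1155.11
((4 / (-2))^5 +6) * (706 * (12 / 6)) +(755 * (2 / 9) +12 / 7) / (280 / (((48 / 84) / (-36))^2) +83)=-2570515086290 / 70018389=-36712.00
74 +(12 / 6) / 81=5996 / 81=74.02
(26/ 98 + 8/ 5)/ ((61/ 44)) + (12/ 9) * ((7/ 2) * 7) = 1524934/ 44835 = 34.01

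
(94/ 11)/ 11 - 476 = -57502/ 121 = -475.22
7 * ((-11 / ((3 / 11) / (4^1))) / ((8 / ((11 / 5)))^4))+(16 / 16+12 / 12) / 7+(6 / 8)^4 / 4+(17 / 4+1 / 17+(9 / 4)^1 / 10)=-89117297 / 57120000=-1.56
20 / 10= 2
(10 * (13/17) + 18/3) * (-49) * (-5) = 56840/17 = 3343.53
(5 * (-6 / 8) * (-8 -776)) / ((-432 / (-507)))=41405 / 12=3450.42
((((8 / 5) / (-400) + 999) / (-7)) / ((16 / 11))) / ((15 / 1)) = -2747239 / 420000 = -6.54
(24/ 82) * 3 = 36/ 41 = 0.88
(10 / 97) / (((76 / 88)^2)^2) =2342560 / 12641137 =0.19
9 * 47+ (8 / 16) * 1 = 847 / 2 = 423.50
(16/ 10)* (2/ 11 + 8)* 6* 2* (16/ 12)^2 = 3072/ 11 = 279.27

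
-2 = -2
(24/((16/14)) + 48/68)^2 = 136161/289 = 471.15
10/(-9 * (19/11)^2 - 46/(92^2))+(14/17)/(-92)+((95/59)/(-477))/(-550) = -137982234571381/361880570011455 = -0.38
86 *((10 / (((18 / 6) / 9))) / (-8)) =-645 / 2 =-322.50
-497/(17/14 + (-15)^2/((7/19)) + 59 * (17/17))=-0.74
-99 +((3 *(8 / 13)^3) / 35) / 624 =-98963833 / 999635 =-99.00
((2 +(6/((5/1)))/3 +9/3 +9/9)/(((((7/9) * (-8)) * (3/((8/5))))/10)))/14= -96/245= -0.39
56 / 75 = 0.75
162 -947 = -785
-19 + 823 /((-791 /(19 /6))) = -105811 /4746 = -22.29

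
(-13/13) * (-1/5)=1/5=0.20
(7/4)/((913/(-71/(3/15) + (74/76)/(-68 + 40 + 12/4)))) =-2361009/3469400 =-0.68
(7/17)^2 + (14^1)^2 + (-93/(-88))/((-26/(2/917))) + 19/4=60913732029/303174872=200.92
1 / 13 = 0.08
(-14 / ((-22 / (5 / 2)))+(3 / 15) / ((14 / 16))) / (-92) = -1401 / 70840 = -0.02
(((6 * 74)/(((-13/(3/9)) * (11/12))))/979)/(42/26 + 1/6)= -10656/1496891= -0.01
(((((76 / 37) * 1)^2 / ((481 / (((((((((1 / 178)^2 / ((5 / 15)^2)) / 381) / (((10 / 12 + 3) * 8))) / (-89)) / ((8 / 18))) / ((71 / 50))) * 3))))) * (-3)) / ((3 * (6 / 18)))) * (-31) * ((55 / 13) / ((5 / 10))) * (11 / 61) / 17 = -123393364875 / 1297868102064895318711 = -0.00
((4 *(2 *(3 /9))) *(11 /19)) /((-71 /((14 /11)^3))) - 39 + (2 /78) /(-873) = -216990149234 /5557457763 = -39.04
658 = 658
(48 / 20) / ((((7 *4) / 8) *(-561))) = -8 / 6545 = -0.00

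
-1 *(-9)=9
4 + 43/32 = 171/32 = 5.34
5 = 5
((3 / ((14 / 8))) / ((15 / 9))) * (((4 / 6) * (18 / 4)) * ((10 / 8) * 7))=27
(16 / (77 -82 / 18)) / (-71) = -36 / 11573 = -0.00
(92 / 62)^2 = 2116 / 961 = 2.20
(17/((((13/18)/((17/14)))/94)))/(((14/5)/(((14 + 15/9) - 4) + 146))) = 96371385/637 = 151289.46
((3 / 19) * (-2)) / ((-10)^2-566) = 3 / 4427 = 0.00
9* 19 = 171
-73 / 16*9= -657 / 16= -41.06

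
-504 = -504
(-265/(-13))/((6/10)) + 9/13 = 104/3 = 34.67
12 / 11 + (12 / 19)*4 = 756 / 209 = 3.62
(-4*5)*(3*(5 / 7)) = -300 / 7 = -42.86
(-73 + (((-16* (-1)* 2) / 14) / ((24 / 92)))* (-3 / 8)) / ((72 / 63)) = -267 / 4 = -66.75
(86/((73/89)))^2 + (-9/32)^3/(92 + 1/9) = 10993.38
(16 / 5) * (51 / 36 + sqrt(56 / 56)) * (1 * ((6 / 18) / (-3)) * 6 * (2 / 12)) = -116 / 135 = -0.86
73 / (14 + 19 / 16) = 1168 / 243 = 4.81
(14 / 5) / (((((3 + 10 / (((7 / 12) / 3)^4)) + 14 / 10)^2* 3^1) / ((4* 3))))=403536070 / 1765412406609721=0.00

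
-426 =-426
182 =182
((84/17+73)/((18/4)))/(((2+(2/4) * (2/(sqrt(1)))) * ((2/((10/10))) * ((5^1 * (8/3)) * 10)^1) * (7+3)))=53/24480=0.00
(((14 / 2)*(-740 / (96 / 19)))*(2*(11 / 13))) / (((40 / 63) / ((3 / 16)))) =-3410253 / 6656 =-512.36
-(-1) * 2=2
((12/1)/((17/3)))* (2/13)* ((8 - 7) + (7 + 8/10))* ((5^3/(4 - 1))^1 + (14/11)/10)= 662016/5525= 119.82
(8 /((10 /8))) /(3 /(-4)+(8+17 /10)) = 128 /179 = 0.72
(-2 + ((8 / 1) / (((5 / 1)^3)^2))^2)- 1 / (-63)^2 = -1938232167859 / 968994140625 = -2.00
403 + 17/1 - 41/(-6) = 2561/6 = 426.83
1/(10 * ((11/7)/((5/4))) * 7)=1/88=0.01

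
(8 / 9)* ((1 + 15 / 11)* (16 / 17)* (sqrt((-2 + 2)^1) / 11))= 0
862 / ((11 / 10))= 8620 / 11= 783.64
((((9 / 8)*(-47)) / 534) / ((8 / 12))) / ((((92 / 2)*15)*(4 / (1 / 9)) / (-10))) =47 / 786048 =0.00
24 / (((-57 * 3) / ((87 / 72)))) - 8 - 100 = -18497 / 171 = -108.17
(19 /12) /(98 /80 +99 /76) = 3610 /5763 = 0.63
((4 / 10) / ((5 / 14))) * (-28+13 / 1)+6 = -54 / 5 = -10.80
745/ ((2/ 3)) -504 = 1227/ 2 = 613.50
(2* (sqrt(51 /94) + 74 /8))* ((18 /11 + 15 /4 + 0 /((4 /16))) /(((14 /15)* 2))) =3555* sqrt(4794) /57904 + 131535 /2464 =57.63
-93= -93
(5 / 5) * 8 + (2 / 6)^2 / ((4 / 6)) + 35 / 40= 217 / 24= 9.04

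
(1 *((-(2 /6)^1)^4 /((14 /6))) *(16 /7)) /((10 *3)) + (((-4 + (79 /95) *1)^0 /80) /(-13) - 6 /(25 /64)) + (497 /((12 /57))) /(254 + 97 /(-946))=-30052919156591 /4957171455600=-6.06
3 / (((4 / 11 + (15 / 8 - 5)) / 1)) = -88 / 81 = -1.09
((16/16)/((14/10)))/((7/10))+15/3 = 295/49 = 6.02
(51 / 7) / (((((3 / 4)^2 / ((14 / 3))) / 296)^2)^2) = 46936402440419803136 / 177147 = 264957365580110.32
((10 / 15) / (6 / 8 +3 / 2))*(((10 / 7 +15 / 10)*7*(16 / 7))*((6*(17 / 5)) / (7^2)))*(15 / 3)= 89216 / 3087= 28.90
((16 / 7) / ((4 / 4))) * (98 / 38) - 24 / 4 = -2 / 19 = -0.11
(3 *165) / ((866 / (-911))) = -450945 / 866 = -520.72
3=3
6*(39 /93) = 2.52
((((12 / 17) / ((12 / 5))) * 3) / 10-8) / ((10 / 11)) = -2959 / 340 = -8.70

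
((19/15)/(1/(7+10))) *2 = 646/15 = 43.07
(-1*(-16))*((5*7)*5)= 2800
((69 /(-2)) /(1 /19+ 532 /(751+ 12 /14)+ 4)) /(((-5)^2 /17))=-4.93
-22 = -22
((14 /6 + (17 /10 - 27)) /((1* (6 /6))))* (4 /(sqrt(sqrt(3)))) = -1378* 3^(3 /4) /45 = -69.80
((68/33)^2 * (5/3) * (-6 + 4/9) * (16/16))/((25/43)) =-1988320/29403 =-67.62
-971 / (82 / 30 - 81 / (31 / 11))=451515 / 12094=37.33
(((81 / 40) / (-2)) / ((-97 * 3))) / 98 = 27 / 760480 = 0.00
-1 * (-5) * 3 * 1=15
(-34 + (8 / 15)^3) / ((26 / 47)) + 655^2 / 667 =17032848344 / 29264625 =582.03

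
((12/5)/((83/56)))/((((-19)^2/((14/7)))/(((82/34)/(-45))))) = -18368/38202825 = -0.00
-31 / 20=-1.55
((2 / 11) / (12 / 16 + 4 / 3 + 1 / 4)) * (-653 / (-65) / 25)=3918 / 125125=0.03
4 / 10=0.40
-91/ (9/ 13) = -1183/ 9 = -131.44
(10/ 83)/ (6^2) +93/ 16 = 69511/ 11952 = 5.82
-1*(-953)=953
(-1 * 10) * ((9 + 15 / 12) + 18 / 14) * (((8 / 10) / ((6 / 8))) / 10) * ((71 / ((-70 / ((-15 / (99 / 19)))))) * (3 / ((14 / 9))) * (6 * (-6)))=47058516 / 18865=2494.49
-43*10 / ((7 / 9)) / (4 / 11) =-21285 / 14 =-1520.36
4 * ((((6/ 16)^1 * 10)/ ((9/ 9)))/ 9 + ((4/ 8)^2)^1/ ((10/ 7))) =2.37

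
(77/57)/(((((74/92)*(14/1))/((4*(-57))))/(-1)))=1012/37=27.35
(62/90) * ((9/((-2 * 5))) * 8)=-124/25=-4.96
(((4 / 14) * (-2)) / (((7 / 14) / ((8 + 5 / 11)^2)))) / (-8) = 8649 / 847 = 10.21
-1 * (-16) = 16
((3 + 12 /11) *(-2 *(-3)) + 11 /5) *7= 10297 /55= 187.22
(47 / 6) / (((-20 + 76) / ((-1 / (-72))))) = 47 / 24192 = 0.00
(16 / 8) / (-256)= -1 / 128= -0.01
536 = 536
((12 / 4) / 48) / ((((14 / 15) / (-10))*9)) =-25 / 336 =-0.07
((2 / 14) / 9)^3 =1 / 250047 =0.00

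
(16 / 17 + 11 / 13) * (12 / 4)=1185 / 221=5.36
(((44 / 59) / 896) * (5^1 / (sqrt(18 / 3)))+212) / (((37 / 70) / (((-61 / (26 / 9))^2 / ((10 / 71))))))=392323635 * sqrt(6) / 94445312+7939203741 / 6253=1269673.34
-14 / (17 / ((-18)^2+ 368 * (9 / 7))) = -11160 / 17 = -656.47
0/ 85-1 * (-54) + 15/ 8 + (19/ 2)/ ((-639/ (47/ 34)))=4853975/ 86904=55.85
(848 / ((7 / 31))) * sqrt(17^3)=446896 * sqrt(17) / 7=263228.49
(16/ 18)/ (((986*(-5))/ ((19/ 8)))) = -19/ 44370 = -0.00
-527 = -527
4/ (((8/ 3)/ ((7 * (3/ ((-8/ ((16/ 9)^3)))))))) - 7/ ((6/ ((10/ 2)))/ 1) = -4529/ 162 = -27.96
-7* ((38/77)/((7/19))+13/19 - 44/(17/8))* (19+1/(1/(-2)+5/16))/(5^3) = 44450929/3108875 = 14.30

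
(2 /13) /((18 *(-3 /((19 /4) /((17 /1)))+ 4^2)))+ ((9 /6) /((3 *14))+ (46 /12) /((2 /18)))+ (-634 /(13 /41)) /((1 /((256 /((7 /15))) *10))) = -224587452848 /20475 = -10968862.17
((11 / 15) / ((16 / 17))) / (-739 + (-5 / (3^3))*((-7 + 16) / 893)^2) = -8771939 / 8319738720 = -0.00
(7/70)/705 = 1/7050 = 0.00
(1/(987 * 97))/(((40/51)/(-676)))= -2873/319130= -0.01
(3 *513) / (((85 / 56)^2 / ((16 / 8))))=9652608 / 7225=1336.00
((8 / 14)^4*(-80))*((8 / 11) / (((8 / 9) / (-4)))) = 737280 / 26411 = 27.92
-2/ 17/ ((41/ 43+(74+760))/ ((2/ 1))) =-172/ 610351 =-0.00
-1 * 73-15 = -88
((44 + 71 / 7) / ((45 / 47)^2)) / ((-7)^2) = 1.21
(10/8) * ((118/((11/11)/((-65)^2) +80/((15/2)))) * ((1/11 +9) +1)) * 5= 2075214375/2974466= 697.68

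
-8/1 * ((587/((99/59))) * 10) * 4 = -11082560/99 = -111945.05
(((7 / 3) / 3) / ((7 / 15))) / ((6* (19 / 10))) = 25 / 171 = 0.15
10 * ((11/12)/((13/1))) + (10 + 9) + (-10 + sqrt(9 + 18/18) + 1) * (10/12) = 5 * sqrt(10)/6 + 476/39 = 14.84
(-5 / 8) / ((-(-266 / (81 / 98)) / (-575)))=232875 / 208544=1.12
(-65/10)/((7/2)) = -13/7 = -1.86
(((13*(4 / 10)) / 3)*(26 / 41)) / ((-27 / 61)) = -41236 / 16605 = -2.48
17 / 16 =1.06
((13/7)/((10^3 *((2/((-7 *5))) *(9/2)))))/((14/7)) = -13/3600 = -0.00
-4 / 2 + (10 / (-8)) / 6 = -53 / 24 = -2.21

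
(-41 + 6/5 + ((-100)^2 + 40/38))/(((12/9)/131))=371903367/380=978693.07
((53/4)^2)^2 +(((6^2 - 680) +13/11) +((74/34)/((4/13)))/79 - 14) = 114082401637/3781888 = 30165.46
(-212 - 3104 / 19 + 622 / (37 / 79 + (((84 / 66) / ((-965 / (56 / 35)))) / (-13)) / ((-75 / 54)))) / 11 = 11553697784598 / 133356130699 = 86.64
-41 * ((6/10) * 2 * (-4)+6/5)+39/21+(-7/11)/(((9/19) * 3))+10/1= 1652902/10395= 159.01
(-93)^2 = 8649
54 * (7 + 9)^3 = 221184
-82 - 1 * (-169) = 87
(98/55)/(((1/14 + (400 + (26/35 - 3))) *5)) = 1372/1531585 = 0.00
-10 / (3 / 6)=-20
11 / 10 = 1.10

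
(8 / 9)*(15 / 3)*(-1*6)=-80 / 3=-26.67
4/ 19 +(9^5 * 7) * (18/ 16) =70681685/ 152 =465011.09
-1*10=-10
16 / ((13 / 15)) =240 / 13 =18.46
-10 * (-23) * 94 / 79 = 21620 / 79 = 273.67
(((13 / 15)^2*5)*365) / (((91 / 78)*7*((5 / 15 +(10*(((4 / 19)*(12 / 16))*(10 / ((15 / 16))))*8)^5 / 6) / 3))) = 61095266726 / 897934496057509617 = 0.00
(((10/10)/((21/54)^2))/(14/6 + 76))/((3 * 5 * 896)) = 81/12896800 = 0.00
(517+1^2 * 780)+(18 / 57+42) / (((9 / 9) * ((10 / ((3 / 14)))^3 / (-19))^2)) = 2441452050784051 / 1882384000000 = 1297.00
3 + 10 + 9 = 22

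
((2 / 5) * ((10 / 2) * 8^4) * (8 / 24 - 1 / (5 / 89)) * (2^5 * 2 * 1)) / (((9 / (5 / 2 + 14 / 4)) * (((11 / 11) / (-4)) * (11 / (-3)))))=-1098907648 / 165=-6660046.35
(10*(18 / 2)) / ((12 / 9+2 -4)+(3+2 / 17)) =918 / 25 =36.72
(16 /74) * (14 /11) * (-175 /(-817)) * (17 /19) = 333200 /6317861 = 0.05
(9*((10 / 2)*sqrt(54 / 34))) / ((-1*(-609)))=45*sqrt(51) / 3451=0.09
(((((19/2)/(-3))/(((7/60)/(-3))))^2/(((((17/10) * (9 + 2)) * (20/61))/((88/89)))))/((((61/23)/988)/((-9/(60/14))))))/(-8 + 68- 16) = -2214908280/116501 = -19011.93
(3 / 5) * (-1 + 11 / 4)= 21 / 20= 1.05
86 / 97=0.89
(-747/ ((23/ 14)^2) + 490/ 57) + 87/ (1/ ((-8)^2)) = 159805630/ 30153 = 5299.83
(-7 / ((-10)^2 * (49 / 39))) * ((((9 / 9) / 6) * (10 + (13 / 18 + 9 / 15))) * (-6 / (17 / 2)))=13247 / 178500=0.07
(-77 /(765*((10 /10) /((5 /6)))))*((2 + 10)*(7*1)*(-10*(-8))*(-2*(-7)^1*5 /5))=-1207360 /153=-7891.24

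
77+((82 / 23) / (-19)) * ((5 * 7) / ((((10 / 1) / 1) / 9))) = 31066 / 437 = 71.09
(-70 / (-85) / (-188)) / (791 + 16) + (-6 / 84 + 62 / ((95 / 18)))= 5006492921 / 428787345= 11.68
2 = 2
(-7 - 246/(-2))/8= 14.50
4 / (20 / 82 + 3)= 164 / 133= 1.23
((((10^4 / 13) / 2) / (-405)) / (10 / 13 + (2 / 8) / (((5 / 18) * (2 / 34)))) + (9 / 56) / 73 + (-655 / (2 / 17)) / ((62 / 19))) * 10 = -182937468007795 / 10721759076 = -17062.26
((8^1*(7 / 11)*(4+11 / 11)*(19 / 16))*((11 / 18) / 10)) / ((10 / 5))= 133 / 144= 0.92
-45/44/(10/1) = -9/88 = -0.10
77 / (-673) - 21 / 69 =-6482 / 15479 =-0.42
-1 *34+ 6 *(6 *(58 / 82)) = -8.54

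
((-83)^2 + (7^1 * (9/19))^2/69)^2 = 47460516.41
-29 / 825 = -0.04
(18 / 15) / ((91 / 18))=108 / 455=0.24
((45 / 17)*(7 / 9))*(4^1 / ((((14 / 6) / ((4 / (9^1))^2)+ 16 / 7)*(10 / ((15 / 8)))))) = 2940 / 26843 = 0.11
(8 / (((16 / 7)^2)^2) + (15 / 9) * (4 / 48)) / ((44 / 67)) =2133883 / 3244032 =0.66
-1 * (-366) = 366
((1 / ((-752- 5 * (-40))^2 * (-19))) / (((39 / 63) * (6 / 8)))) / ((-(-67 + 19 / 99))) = -77 / 13827281312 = -0.00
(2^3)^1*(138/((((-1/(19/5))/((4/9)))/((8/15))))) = -223744/225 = -994.42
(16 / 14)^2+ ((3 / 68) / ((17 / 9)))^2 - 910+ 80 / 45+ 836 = -41792250575 / 589324176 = -70.92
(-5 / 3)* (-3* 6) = 30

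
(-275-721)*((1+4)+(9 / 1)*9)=-85656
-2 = -2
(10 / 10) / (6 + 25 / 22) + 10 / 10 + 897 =141008 / 157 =898.14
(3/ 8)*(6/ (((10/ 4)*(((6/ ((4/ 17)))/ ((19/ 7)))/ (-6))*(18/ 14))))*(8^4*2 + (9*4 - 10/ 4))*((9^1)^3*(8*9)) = -16406121672/ 85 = -193013196.14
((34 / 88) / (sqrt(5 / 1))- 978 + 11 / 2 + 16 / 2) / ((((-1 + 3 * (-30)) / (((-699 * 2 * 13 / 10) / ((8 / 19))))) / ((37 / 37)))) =-25619049 / 560 + 225777 * sqrt(5) / 61600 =-45740.11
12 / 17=0.71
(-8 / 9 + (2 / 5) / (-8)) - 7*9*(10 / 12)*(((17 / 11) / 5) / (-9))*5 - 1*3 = 10051 / 1980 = 5.08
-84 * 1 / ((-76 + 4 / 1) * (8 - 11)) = -7 / 18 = -0.39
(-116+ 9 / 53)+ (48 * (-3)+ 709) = 23806 / 53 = 449.17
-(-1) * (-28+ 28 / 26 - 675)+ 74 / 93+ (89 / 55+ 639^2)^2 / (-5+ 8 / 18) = -5487835344793524791 / 149946225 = -36598689595.51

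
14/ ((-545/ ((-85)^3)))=1719550/ 109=15775.69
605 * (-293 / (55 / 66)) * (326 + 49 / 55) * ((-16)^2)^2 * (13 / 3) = -98736815603712 / 5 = -19747363120742.40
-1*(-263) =263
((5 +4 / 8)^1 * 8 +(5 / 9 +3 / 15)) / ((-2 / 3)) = -1007 / 15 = -67.13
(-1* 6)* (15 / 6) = -15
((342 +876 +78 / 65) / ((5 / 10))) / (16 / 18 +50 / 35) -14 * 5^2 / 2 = 877.19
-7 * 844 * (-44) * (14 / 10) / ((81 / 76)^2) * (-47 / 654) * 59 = -14572640849536 / 10727235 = -1358471.30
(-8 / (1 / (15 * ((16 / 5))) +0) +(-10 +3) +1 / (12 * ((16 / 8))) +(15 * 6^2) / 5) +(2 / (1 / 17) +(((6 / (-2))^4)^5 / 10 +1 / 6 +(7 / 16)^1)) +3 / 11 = 920510426929 / 2640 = 348678192.02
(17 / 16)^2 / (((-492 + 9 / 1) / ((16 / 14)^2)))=-289 / 94668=-0.00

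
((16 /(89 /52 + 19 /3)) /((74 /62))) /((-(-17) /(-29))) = -2243904 /789395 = -2.84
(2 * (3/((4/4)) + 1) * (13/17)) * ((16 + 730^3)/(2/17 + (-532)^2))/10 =10114442416/12028525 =840.87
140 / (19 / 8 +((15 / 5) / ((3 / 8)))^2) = 1120 / 531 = 2.11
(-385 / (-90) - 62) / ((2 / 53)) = -55067 / 36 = -1529.64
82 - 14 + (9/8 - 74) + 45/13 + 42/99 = -3395/3432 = -0.99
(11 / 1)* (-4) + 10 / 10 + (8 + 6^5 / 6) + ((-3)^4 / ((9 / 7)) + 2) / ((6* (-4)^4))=1936961 / 1536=1261.04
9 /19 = 0.47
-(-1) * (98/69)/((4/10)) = 245/69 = 3.55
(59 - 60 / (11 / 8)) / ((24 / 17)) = 2873 / 264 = 10.88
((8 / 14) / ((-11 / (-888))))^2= 12616704 / 5929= 2127.96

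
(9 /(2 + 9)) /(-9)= -1 /11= -0.09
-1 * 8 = -8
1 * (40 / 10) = 4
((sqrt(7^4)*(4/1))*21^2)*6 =518616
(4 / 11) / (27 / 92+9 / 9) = 368 / 1309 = 0.28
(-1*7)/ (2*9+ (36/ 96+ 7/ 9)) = -72/ 197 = -0.37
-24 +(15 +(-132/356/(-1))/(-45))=-12026/1335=-9.01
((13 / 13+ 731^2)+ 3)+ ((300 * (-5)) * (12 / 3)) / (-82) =21911965 / 41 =534438.17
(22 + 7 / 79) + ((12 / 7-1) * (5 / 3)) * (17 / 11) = 436670 / 18249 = 23.93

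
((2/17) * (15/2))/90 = 1/102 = 0.01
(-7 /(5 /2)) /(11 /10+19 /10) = -14 /15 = -0.93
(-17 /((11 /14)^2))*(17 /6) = -28322 /363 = -78.02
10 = 10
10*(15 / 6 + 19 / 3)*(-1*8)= -2120 / 3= -706.67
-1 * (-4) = 4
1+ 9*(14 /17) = 143 /17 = 8.41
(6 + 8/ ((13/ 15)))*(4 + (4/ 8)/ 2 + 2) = 2475/ 26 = 95.19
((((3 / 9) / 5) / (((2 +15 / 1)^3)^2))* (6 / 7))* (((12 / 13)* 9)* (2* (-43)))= -0.00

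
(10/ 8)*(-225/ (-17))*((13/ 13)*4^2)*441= 116735.29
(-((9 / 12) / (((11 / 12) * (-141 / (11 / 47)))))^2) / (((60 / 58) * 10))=-87 / 487968100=-0.00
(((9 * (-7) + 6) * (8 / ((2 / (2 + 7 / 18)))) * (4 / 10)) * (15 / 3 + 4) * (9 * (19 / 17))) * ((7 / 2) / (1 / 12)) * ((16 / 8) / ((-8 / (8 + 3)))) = 193633902 / 85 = 2278045.91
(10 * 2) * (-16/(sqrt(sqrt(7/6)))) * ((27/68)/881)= -2160 * 6^(1/4) * 7^(3/4)/104839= -0.14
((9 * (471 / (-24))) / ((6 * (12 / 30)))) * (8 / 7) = -2355 / 28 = -84.11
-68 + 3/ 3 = -67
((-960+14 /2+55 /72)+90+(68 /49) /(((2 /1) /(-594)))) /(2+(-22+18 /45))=22480405 /345744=65.02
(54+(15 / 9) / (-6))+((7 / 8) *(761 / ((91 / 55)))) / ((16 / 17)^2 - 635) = 9106130701 / 171530424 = 53.09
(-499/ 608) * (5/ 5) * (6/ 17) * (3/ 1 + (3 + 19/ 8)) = -100299/ 41344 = -2.43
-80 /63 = -1.27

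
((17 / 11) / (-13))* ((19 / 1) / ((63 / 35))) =-1615 / 1287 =-1.25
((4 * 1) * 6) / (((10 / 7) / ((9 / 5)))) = 756 / 25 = 30.24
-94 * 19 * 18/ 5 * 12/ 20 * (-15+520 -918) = 39831372/ 25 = 1593254.88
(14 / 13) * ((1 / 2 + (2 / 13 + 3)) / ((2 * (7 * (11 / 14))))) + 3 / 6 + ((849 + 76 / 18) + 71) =30955025 / 33462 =925.08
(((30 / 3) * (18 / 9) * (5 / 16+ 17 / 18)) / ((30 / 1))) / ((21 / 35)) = 905 / 648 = 1.40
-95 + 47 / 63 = -5938 / 63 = -94.25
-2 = -2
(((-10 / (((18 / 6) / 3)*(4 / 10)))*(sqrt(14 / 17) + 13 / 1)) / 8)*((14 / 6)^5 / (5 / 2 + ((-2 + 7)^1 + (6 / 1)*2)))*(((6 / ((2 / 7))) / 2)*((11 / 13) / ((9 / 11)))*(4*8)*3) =-160697.08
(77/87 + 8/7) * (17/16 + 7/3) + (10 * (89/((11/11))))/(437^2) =38469031025/5582405808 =6.89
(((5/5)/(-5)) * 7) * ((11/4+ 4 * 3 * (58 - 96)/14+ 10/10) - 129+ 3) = 867/4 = 216.75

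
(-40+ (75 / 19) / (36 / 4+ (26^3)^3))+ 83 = 887180901146164 / 20632113980143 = 43.00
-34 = -34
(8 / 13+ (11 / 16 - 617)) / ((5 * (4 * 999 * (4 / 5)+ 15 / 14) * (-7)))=128065 / 23280504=0.01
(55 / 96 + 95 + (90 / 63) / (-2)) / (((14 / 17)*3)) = 1083665 / 28224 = 38.40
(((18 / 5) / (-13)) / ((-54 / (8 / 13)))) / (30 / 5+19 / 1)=8 / 63375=0.00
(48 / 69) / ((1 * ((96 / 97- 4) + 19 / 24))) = -37248 / 118795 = -0.31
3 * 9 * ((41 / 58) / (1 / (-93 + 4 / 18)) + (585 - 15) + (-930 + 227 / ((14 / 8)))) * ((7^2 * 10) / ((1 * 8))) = -113516445 / 232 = -489295.02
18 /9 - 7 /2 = -3 /2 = -1.50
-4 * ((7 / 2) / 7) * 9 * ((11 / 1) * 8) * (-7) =11088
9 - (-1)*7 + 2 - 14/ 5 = 76/ 5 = 15.20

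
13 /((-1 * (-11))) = 13 /11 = 1.18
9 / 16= 0.56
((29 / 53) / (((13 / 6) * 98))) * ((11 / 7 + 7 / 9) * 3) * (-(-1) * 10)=42920 / 236327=0.18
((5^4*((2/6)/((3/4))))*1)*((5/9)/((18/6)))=12500/243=51.44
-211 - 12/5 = -1067/5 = -213.40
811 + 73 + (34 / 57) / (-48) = 1209295 / 1368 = 883.99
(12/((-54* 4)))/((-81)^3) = 0.00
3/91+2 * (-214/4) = -9734/91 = -106.97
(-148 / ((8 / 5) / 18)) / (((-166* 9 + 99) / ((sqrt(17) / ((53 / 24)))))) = 2.23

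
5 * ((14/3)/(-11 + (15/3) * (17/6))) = 140/19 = 7.37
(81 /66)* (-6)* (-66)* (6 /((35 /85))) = 49572 /7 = 7081.71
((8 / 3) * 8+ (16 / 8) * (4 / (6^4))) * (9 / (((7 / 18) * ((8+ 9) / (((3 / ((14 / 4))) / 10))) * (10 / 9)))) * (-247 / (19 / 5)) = -1213407 / 8330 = -145.67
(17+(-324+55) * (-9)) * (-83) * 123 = -24889542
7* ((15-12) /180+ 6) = 2527 /60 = 42.12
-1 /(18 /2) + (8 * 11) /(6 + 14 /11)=1079 /90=11.99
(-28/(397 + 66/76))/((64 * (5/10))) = -133/60476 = -0.00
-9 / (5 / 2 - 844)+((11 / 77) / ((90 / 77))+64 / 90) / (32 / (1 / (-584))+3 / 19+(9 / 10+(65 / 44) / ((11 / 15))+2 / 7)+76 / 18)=6339601724 / 595235508769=0.01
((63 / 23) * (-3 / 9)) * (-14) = 294 / 23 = 12.78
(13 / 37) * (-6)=-78 / 37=-2.11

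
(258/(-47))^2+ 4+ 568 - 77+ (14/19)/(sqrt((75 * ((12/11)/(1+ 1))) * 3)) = 7 * sqrt(66)/855+ 1160019/2209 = 525.20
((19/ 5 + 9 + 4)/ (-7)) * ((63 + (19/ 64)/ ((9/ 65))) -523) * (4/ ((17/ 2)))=52745/ 102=517.11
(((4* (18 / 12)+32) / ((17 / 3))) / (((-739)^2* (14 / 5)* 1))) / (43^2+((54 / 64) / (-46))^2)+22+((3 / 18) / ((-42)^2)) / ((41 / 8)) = 8877427817321278598263 / 403519108057459122519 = 22.00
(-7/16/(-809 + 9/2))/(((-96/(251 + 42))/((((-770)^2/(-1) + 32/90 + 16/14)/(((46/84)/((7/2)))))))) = 670339198249/106580160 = 6289.53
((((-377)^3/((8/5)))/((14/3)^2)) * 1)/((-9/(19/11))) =5090350135/17248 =295126.98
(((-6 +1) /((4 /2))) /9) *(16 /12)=-10 /27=-0.37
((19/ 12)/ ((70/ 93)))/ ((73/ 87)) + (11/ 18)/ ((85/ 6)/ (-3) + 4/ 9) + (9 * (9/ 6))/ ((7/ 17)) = 718463/ 20440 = 35.15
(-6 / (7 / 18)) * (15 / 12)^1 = -19.29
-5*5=-25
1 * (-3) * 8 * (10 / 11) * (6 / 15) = -96 / 11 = -8.73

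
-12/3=-4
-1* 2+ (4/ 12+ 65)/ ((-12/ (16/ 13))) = -1018/ 117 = -8.70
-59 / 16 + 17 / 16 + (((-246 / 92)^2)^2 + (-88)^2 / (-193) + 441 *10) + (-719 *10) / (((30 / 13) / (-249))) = 780219.37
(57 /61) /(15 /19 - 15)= -361 /5490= -0.07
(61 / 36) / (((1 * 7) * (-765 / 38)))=-1159 / 96390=-0.01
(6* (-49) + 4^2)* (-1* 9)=2502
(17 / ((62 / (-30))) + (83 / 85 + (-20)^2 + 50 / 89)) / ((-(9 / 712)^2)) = -525385779712 / 213435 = -2461572.75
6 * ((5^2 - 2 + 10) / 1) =198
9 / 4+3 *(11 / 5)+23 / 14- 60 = -6931 / 140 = -49.51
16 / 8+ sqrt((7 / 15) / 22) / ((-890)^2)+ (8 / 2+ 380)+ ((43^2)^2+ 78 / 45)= sqrt(2310) / 261393000+ 51287831 / 15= 3419188.73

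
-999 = -999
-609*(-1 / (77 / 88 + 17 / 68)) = 1624 / 3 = 541.33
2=2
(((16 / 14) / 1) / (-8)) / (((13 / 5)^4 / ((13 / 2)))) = -625 / 30758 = -0.02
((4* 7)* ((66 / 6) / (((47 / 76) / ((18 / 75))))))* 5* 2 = 280896 / 235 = 1195.30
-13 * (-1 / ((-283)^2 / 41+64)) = 0.01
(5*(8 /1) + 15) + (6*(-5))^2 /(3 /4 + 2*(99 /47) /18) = 35875 /37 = 969.59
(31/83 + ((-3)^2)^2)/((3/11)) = 74294/249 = 298.37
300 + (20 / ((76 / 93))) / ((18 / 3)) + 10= 11935 / 38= 314.08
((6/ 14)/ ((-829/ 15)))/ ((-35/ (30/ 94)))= 135/ 1909187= 0.00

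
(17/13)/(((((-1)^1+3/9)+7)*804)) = 17/66196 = 0.00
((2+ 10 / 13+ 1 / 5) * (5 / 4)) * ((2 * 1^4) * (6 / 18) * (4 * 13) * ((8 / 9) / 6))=1544 / 81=19.06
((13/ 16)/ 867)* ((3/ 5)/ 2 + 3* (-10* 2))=-2587/ 46240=-0.06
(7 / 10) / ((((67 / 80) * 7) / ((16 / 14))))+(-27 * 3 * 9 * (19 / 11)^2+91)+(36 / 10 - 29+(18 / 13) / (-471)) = -1221497163903 / 579123545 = -2109.22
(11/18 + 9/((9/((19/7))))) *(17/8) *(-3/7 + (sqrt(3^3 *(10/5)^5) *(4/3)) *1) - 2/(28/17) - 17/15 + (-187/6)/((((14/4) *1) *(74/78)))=-6423331/435120 + 7123 *sqrt(6)/63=262.19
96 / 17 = 5.65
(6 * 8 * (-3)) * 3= -432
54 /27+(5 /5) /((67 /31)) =165 /67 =2.46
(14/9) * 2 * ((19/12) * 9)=133/3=44.33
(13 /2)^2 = 169 /4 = 42.25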